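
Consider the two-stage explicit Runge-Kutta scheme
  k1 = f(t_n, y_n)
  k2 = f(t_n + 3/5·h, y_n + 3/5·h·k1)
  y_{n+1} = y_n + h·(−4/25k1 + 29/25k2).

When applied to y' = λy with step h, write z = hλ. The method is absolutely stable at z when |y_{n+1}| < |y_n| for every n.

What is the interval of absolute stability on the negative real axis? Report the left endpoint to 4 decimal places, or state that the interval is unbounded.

Set f=λy, z=hλ:
  k1=λy_n ⇒ h·k1=z·y_n;  k2=λ(1+3/5z)y_n ⇒ h·k2=z(1+3/5z)y_n
  y_{n+1}/y_n = 1 − 4/25z + 29/25z(1+3/5z) = 1 + z + 87/125z²
  Hence R(z) = 1 + z + 87/125z².

Boundary: |R(x)|=1, x<0.
x=-1.53: |R|=1.0993
R=1: x+87/125x²=0 ⇒ x=−125/87=-1.4368; min R=1−1/(4·87/125)=0.6408>−1
Confirm numerically:
  x=-1.292: |R|=0.86981 <1
  x=-0.594: |R|=0.65157 <1
  x=-0.576: |R|=0.65492 <1
  x=-2.000: |R|=1.78400 >1
  x=-1.828: |R|=1.49774 >1
  x=-1.823: |R|=1.49004 >1
So |R|<1 on (-1.4368, 0).

(-1.4368, 0).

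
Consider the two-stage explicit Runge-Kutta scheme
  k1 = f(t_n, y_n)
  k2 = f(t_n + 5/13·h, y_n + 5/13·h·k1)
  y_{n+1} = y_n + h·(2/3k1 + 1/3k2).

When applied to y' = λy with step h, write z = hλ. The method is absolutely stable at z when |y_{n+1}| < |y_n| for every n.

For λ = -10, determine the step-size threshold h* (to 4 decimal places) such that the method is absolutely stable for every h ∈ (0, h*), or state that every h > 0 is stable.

(-7.8000,0); λ=-10 ⇒ h* = (39/5)/10 = 0.7800.

On y'=λy, z=hλ:
  k1=λy_n ⇒ h·k1=z·y_n;  k2=λ(1+5/13z)y_n ⇒ h·k2=z(1+5/13z)y_n
  y_{n+1}/y_n = 1 + 2/3z + 1/3z(1+5/13z) = 1 + z + 5/39z²
  ⇒ R(z) = 1 + z + 5/39z².

Need |R(x)|<1, x<0.
x=-1.68: |R|=0.3182
R=1: x+5/39x²=0 ⇒ x=−39/5=-7.8000; min R=1−1/(4·5/39)=-0.9500>−1
Confirm numerically:
  x=-4.758: |R|=0.85562 <1
  x=-3.775: |R|=0.94800 <1
  x=-3.229: |R|=0.89228 <1
  x=-8.391: |R|=1.63578 >1
  x=-8.231: |R|=1.45482 >1
  x=-8.157: |R|=1.37334 >1
Interval (-7.8000, 0).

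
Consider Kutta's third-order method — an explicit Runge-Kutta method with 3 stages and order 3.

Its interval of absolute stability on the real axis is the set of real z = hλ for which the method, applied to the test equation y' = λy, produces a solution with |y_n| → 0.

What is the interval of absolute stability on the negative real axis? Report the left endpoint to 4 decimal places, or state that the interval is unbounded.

(-2.5127, 0).

Test eqn y'=λy, z=hλ:
  order 3, 3-stage ⇒ R(z)=1+z+z^2/2+z^3/6
  (e.g. R(-0.67)=0.50432, |R|=0.50432)

Find x<0 with |R(x)|<1.
x=-0.67: |R|=0.5043
|R(-2.55)|=1.0623 |R(-0.79)|=0.4399 |R(-0.64)|=0.5211
Bisect:
  x_lo=-3.1028 |R|=2.2678  x_hi=-0.1421 |R|=0.8675
  mid=-1.62246 |R|=0.01809 →hi
  mid=-2.36265 |R|=0.76968 →hi
  mid=-2.73274 |R|=1.40010 →lo
  mid=-2.54769 |R|=1.05839 →lo
  mid=-2.45517 |R|=0.90781 →hi
  mid=-2.50143 |R|=0.98149 →hi
  mid=-2.52456 |R|=1.01953 →lo
  mid=-2.51300 |R|=1.00041 →lo
  mid=-2.50721 |R|=0.99093 →hi
  mid=-2.51011 |R|=0.99566 →hi
  ...
  [-2.51282,-2.51263] ⇒ x*=-2.5127
Interval (-2.5127, 0).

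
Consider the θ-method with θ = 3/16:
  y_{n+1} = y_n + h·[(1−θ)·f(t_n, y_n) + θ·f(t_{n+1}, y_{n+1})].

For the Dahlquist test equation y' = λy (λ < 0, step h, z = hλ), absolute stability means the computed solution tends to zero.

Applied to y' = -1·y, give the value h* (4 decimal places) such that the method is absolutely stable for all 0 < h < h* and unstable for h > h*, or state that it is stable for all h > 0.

Set f=λy, z=hλ:
  y_{n+1} = y_n + z·[13/16·y_n + 3/16·y_{n+1}] ⇒ (1 − 3/16z)y_{n+1} = (1 + 13/16z)y_n
  ⇒ R(z) = (1 + 13/16z)/(1 − 3/16z).

Solve |R(x)|<1 on ℝ⁻.
x=-1.51: |R|=0.1768
R=−1: 1+13/16x = −1+3/16x ⇒ -5/8x=2 ⇒ x=2/(-5/8)=-3.2000
Confirm numerically:
  x=-2.806: |R|=0.83864 <1
  x=-2.759: |R|=0.81835 <1
  x=-2.208: |R|=0.56153 <1
  x=-3.659: |R|=1.17014 >1
  x=-3.561: |R|=1.13529 >1
  x=-3.505: |R|=1.11503 >1
Interval (-3.2000, 0).

(-3.2000,0); λ=-1 ⇒ h* = (16/5)/1 = 3.2000.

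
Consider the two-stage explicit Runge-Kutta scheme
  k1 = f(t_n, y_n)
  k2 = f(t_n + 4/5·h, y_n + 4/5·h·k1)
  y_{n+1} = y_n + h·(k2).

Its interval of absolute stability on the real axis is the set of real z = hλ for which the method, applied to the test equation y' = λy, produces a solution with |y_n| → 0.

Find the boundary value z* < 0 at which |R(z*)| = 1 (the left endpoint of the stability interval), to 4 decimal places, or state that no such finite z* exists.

Test eqn y'=λy, z=hλ:
  k1=λy_n ⇒ h·k1=z·y_n;  k2=λ(1+4/5z)y_n ⇒ h·k2=z(1+4/5z)y_n
  y_{n+1}/y_n = 1 + z(1+4/5z) = 1 + z + 4/5z²
  R(z) = 1 + z + 4/5z².

Find x<0 with |R(x)|<1.
x=-0.71: |R|=0.6933
R=1: x+4/5x²=0 ⇒ x=−5/4=-1.2500; min R=1−1/(4·4/5)=0.6875>−1
Confirm numerically:
  x=-1.095: |R|=0.86422 <1
  x=-0.997: |R|=0.79821 <1
  x=-0.653: |R|=0.68813 <1
  x=-0.528: |R|=0.69503 <1
  x=-1.736: |R|=1.67496 >1
  x=-1.449: |R|=1.23068 >1
Interval (-1.2500, 0).

z* = -1.2500.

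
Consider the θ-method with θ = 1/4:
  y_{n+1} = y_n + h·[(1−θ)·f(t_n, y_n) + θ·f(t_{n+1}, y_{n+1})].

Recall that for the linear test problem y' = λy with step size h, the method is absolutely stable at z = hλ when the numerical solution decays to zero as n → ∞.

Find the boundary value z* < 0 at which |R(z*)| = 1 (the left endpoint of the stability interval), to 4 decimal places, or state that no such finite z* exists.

left endpoint -4.0000.

Test eqn y'=λy, z=hλ:
  y_{n+1} = y_n + z·[3/4·y_n + 1/4·y_{n+1}] ⇒ (1 − 1/4z)y_{n+1} = (1 + 3/4z)y_n
  so R(z) = (1 + 3/4z)/(1 − 1/4z).

Need |R(x)|<1, x<0.
x=-1.42: |R|=0.0480
R=−1: 1+3/4x = −1+1/4x ⇒ -1/2x=2 ⇒ x=2/(-1/2)=-4.0000
Confirm numerically:
  x=-3.376: |R|=0.83080 <1
  x=-3.210: |R|=0.78086 <1
  x=-3.037: |R|=0.72630 <1
  x=-4.547: |R|=1.12800 >1
  x=-4.338: |R|=1.08107 >1
  x=-4.158: |R|=1.03873 >1
Stable set (-4.0000, 0).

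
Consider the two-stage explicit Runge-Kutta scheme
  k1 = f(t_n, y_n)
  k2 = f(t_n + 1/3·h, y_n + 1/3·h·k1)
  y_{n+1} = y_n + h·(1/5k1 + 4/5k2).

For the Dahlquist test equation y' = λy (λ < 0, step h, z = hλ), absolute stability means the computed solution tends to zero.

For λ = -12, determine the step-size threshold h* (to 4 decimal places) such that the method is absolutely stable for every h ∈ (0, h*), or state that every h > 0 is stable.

(-3.7500,0); λ=-12 ⇒ h* = (15/4)/12 = 0.3125.

With y'=λy (z=hλ):
  k1=λy_n ⇒ h·k1=z·y_n;  k2=λ(1+1/3z)y_n ⇒ h·k2=z(1+1/3z)y_n
  y_{n+1}/y_n = 1 + 1/5z + 4/5z(1+1/3z) = 1 + z + 4/15z²
  Hence R(z) = 1 + z + 4/15z².

Need |R(x)|<1, x<0.
x=-0.64: |R|=0.4692
R=1: x+4/15x²=0 ⇒ x=−15/4=-3.7500; min R=1−1/(4·4/15)=0.0625>−1
Confirm numerically:
  x=-3.515: |R|=0.77973 <1
  x=-3.145: |R|=0.49261 <1
  x=-2.836: |R|=0.30877 <1
  x=-2.388: |R|=0.13268 <1
  x=-4.189: |R|=1.49039 >1
  x=-3.944: |R|=1.20404 >1
So |R|<1 on (-3.7500, 0).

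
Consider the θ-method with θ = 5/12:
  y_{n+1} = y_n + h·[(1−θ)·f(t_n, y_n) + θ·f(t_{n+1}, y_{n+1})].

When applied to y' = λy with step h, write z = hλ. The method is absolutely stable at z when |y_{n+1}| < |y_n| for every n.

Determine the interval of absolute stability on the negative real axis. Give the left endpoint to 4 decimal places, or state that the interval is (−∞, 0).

Test eqn y'=λy, z=hλ:
  y_{n+1} = y_n + z·[7/12·y_n + 5/12·y_{n+1}] ⇒ (1 − 5/12z)y_{n+1} = (1 + 7/12z)y_n
  Hence R(z) = (1 + 7/12z)/(1 − 5/12z).

Find x<0 with |R(x)|<1.
x=-1.43: |R|=0.1039
R=−1: 1+7/12x = −1+5/12x ⇒ -1/6x=2 ⇒ x=2/(-1/6)=-12.0000
Confirm numerically:
  x=-11.739: |R|=0.99262 <1
  x=-11.610: |R|=0.98887 <1
  x=-7.775: |R|=0.83391 <1
  x=-4.991: |R|=0.62067 <1
  x=-12.293: |R|=1.00798 >1
  x=-12.205: |R|=1.00561 >1
Interval (-12.0000, 0).

z∈(-12.0000,0).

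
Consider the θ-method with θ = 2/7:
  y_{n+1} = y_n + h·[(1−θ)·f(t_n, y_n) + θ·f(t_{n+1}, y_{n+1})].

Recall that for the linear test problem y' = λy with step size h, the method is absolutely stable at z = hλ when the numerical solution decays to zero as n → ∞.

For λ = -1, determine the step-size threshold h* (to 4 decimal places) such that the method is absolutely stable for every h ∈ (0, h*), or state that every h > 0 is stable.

(-4.6667,0); λ=-1 ⇒ h* = (14/3)/1 = 4.6667.

With y'=λy (z=hλ):
  y_{n+1} = y_n + z·[5/7·y_n + 2/7·y_{n+1}] ⇒ (1 − 2/7z)y_{n+1} = (1 + 5/7z)y_n
  ⇒ R(z) = (1 + 5/7z)/(1 − 2/7z).

Solve |R(x)|<1 on ℝ⁻.
x=-0.97: |R|=0.2405
R=−1: 1+5/7x = −1+2/7x ⇒ -3/7x=2 ⇒ x=2/(-3/7)=-4.6667
Confirm numerically:
  x=-3.294: |R|=0.69694 <1
  x=-3.126: |R|=0.65122 <1
  x=-2.081: |R|=0.30505 <1
  x=-4.838: |R|=1.03082 >1
  x=-4.692: |R|=1.00464 >1
Interval (-4.6667, 0).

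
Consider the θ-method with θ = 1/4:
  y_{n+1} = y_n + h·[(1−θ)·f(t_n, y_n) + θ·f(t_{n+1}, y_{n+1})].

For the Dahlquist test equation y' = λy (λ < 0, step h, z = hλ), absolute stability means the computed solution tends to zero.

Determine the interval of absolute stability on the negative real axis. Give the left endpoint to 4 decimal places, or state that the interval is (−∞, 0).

(-4.0000, 0).

With y'=λy (z=hλ):
  y_{n+1} = y_n + z·[3/4·y_n + 1/4·y_{n+1}] ⇒ (1 − 1/4z)y_{n+1} = (1 + 3/4z)y_n
  so R(z) = (1 + 3/4z)/(1 − 1/4z).

Find x<0 with |R(x)|<1.
x=-1.06: |R|=0.1621
R=−1: 1+3/4x = −1+1/4x ⇒ -1/2x=2 ⇒ x=2/(-1/2)=-4.0000
Confirm numerically:
  x=-3.215: |R|=0.78240 <1
  x=-2.609: |R|=0.57906 <1
  x=-2.107: |R|=0.38006 <1
  x=-1.754: |R|=0.21933 <1
  x=-4.420: |R|=1.09976 >1
  x=-4.119: |R|=1.02931 >1
So |R|<1 on (-4.0000, 0).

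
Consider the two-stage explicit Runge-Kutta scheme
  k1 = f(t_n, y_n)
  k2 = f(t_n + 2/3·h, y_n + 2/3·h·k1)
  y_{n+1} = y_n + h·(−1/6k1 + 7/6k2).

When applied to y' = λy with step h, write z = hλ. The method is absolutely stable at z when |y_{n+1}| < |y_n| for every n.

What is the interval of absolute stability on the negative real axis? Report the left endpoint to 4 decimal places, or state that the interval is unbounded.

Test eqn y'=λy, z=hλ:
  k1=λy_n ⇒ h·k1=z·y_n;  k2=λ(1+2/3z)y_n ⇒ h·k2=z(1+2/3z)y_n
  y_{n+1}/y_n = 1 − 1/6z + 7/6z(1+2/3z) = 1 + z + 7/9z²
  R(z) = 1 + z + 7/9z².

Solve |R(x)|<1 on ℝ⁻.
x=-0.64: |R|=0.6786
R=1: x+7/9x²=0 ⇒ x=−9/7=-1.2857; min R=1−1/(4·7/9)=0.6786>−1
Confirm numerically:
  x=-0.937: |R|=0.74586 <1
  x=-0.753: |R|=0.68801 <1
  x=-0.590: |R|=0.68074 <1
  x=-1.858: |R|=1.82702 >1
  x=-1.719: |R|=1.57930 >1
  x=-1.393: |R|=1.11624 >1
So |R|<1 on (-1.2857, 0).

z∈(-1.2857,0).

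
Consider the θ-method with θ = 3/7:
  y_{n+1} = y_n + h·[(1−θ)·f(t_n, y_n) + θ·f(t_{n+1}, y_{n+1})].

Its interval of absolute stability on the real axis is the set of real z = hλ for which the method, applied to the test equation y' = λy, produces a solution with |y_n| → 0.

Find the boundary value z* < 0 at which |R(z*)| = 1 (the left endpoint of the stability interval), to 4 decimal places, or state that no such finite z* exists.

Set f=λy, z=hλ:
  y_{n+1} = y_n + z·[4/7·y_n + 3/7·y_{n+1}] ⇒ (1 − 3/7z)y_{n+1} = (1 + 4/7z)y_n
  so R(z) = (1 + 4/7z)/(1 − 3/7z).

Find x<0 with |R(x)|<1.
x=-1.23: |R|=0.1946
R=−1: 1+4/7x = −1+3/7x ⇒ -1/7x=2 ⇒ x=2/(-1/7)=-14.0000
Confirm numerically:
  x=-13.325: |R|=0.98563 <1
  x=-12.799: |R|=0.97354 <1
  x=-10.055: |R|=0.89385 <1
  x=-8.048: |R|=0.80889 <1
  x=-14.167: |R|=1.00337 >1
  x=-14.105: |R|=1.00213 >1
Interval (-14.0000, 0).

z* = -14.0000.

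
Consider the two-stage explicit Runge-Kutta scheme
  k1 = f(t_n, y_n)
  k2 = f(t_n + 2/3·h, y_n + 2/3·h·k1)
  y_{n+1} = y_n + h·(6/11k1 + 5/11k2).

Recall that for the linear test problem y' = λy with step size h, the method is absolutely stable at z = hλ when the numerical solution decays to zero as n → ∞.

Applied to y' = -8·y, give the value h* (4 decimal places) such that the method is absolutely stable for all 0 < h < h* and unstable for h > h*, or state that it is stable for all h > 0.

With y'=λy (z=hλ):
  k1=λy_n ⇒ h·k1=z·y_n;  k2=λ(1+2/3z)y_n ⇒ h·k2=z(1+2/3z)y_n
  y_{n+1}/y_n = 1 + 6/11z + 5/11z(1+2/3z) = 1 + z + 10/33z²
  R(z) = 1 + z + 10/33z².

Boundary: |R(x)|=1, x<0.
x=-1.01: |R|=0.2991
R=1: x+10/33x²=0 ⇒ x=−33/10=-3.3000; min R=1−1/(4·10/33)=0.1750>−1
Confirm numerically:
  x=-2.539: |R|=0.41449 <1
  x=-2.203: |R|=0.26767 <1
  x=-1.784: |R|=0.18044 <1
  x=-3.455: |R|=1.16228 >1
  x=-3.442: |R|=1.14811 >1
So |R|<1 on (-3.3000, 0).

(-3.3000,0); λ=-8 ⇒ h* = (33/10)/8 = 0.4125.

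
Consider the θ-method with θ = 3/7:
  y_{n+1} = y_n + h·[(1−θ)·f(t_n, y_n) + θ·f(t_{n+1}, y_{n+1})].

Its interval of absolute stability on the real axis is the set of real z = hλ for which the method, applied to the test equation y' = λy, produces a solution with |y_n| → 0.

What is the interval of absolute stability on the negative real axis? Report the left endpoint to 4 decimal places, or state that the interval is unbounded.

Set f=λy, z=hλ:
  y_{n+1} = y_n + z·[4/7·y_n + 3/7·y_{n+1}] ⇒ (1 − 3/7z)y_{n+1} = (1 + 4/7z)y_n
  R(z) = (1 + 4/7z)/(1 − 3/7z).

Need |R(x)|<1, x<0.
x=-1.24: |R|=0.1903
R=−1: 1+4/7x = −1+3/7x ⇒ -1/7x=2 ⇒ x=2/(-1/7)=-14.0000
Confirm numerically:
  x=-7.216: |R|=0.76319 <1
  x=-6.359: |R|=0.70698 <1
  x=-5.612: |R|=0.64810 <1
  x=-14.397: |R|=1.00791 >1
  x=-14.165: |R|=1.00333 >1
Interval (-14.0000, 0).

(-14.0000, 0).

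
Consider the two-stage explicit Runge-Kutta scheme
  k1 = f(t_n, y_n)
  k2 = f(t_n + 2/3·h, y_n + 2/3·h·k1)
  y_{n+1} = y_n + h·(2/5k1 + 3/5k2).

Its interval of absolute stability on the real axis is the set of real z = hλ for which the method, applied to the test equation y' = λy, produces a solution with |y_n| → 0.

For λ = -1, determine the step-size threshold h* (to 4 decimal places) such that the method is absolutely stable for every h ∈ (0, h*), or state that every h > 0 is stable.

(-2.5000,0); λ=-1 ⇒ h* = (5/2)/1 = 2.5000.

Test eqn y'=λy, z=hλ:
  k1=λy_n ⇒ h·k1=z·y_n;  k2=λ(1+2/3z)y_n ⇒ h·k2=z(1+2/3z)y_n
  y_{n+1}/y_n = 1 + 2/5z + 3/5z(1+2/3z) = 1 + z + 2/5z²
  so R(z) = 1 + z + 2/5z².

Boundary: |R(x)|=1, x<0.
x=-0.84: |R|=0.4422
R=1: x+2/5x²=0 ⇒ x=−5/2=-2.5000; min R=1−1/(4·2/5)=0.3750>−1
Confirm numerically:
  x=-1.732: |R|=0.46793 <1
  x=-1.590: |R|=0.42124 <1
  x=-1.321: |R|=0.37702 <1
  x=-1.242: |R|=0.37503 <1
  x=-3.093: |R|=1.73366 >1
  x=-3.071: |R|=1.70142 >1
So |R|<1 on (-2.5000, 0).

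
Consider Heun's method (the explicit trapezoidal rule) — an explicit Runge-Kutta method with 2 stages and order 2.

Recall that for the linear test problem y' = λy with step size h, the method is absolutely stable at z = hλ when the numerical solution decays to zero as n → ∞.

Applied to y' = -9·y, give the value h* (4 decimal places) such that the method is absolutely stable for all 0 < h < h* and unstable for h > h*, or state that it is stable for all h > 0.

(-2.0000,0); λ=-9 ⇒ h* = 0.2222.

On y'=λy, z=hλ:
  order 2, 2-stage ⇒ R(z)=1+z+z^2/2
  (e.g. R(-0.65)=0.56125, |R|=0.56125)

Need |R(x)|<1, x<0.
x=-0.65: |R|=0.5613
|R(-2.18)|=1.1962 |R(-1.99)|=0.9900 |R(-1.06)|=0.5018
Bisect:
  x_lo=-2.3575 |R|=1.4214  x_hi=-0.2577 |R|=0.7755
  mid=-1.30760 |R|=0.54731 →hi
  mid=-1.83254 |R|=0.84656 →hi
  mid=-2.09500 |R|=1.09952 →lo
  mid=-1.96377 |R|=0.96443 →hi
  mid=-2.02939 |R|=1.02982 →lo
  mid=-1.99658 |R|=0.99659 →hi
  mid=-2.01298 |R|=1.01307 →lo
  mid=-2.00478 |R|=1.00479 →lo
  ...
  [-2.00004,-1.99991] ⇒ x*=-2.0000
Interval (-2.0000, 0).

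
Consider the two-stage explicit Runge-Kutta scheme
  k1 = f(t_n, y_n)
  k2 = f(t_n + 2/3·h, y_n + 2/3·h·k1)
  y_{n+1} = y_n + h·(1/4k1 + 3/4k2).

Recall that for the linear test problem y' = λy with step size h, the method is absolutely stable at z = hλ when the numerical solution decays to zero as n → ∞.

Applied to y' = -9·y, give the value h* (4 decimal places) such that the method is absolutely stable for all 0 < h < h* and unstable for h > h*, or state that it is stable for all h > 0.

Set f=λy, z=hλ:
  k1=λy_n ⇒ h·k1=z·y_n;  k2=λ(1+2/3z)y_n ⇒ h·k2=z(1+2/3z)y_n
  y_{n+1}/y_n = 1 + 1/4z + 3/4z(1+2/3z) = 1 + z + 1/2z²
  R(z) = 1 + z + 1/2z².

Solve |R(x)|<1 on ℝ⁻.
x=-0.95: |R|=0.5012
R=1: x+1/2x²=0 ⇒ x=−2=-2.0000; min R=1−1/(4·1/2)=0.5000>−1
Confirm numerically:
  x=-1.820: |R|=0.83620 <1
  x=-1.528: |R|=0.63939 <1
  x=-1.348: |R|=0.56055 <1
  x=-1.063: |R|=0.50198 <1
  x=-2.508: |R|=1.63703 >1
  x=-2.474: |R|=1.58634 >1
Interval (-2.0000, 0).

(-2.0000,0); λ=-9 ⇒ h* = (2)/9 = 0.2222.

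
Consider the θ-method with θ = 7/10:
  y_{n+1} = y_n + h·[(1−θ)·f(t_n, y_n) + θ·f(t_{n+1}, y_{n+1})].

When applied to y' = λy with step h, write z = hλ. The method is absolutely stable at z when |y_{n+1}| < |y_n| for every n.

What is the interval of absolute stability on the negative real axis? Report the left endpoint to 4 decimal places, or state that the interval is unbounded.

On y'=λy, z=hλ:
  y_{n+1} = y_n + z·[3/10·y_n + 7/10·y_{n+1}] ⇒ (1 − 7/10z)y_{n+1} = (1 + 3/10z)y_n
  R(z) = (1 + 3/10z)/(1 − 7/10z).

Solve |R(x)|<1 on ℝ⁻.
x=-1.16: |R|=0.3598
x=-2: |R|=0.1667
x=-10: |R|=0.2500
x=-100: |R|=0.4085
θ=7/10≥1/2 ⇒ |1+3/10x|<|1−7/10x| ∀x<0 ⇒ stable on all of ℝ⁻.

unbounded; (−∞, 0).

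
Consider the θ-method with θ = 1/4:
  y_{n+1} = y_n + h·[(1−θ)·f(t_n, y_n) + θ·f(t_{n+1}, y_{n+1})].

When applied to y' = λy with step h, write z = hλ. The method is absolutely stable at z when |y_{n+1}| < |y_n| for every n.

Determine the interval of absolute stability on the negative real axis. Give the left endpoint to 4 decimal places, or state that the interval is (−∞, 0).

On y'=λy, z=hλ:
  y_{n+1} = y_n + z·[3/4·y_n + 1/4·y_{n+1}] ⇒ (1 − 1/4z)y_{n+1} = (1 + 3/4z)y_n
  so R(z) = (1 + 3/4z)/(1 − 1/4z).

Need |R(x)|<1, x<0.
x=-0.78: |R|=0.3473
R=−1: 1+3/4x = −1+1/4x ⇒ -1/2x=2 ⇒ x=2/(-1/2)=-4.0000
Confirm numerically:
  x=-2.762: |R|=0.63384 <1
  x=-2.728: |R|=0.62188 <1
  x=-2.020: |R|=0.34219 <1
  x=-4.569: |R|=1.13280 >1
  x=-4.547: |R|=1.12800 >1
  x=-4.348: |R|=1.08337 >1
Stable set (-4.0000, 0).

(-4.0000, 0).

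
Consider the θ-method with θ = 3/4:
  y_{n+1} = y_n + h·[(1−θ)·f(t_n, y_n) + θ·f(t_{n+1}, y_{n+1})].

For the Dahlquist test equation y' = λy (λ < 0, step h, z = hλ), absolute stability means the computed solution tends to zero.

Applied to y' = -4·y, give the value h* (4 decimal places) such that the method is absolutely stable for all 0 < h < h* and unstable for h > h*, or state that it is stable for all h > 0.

unbounded; (−∞, 0). Any h>0 works for λ=-4.

Test eqn y'=λy, z=hλ:
  y_{n+1} = y_n + z·[1/4·y_n + 3/4·y_{n+1}] ⇒ (1 − 3/4z)y_{n+1} = (1 + 1/4z)y_n
  Hence R(z) = (1 + 1/4z)/(1 − 3/4z).

Solve |R(x)|<1 on ℝ⁻.
x=-1.68: |R|=0.2566
x=-2: |R|=0.2000
x=-10: |R|=0.1765
x=-100: |R|=0.3158
θ=3/4≥1/2 ⇒ |1+1/4x|<|1−3/4x| ∀x<0 ⇒ unbounded interval.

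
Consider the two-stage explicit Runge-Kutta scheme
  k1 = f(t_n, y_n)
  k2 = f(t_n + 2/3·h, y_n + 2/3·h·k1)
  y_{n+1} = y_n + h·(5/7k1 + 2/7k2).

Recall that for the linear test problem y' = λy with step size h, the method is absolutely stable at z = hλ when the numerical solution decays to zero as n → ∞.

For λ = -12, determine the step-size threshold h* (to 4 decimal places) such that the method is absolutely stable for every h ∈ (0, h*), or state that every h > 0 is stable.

With y'=λy (z=hλ):
  k1=λy_n ⇒ h·k1=z·y_n;  k2=λ(1+2/3z)y_n ⇒ h·k2=z(1+2/3z)y_n
  y_{n+1}/y_n = 1 + 5/7z + 2/7z(1+2/3z) = 1 + z + 4/21z²
  ⇒ R(z) = 1 + z + 4/21z².

Find x<0 with |R(x)|<1.
x=-1.27: |R|=0.0372
R=1: x+4/21x²=0 ⇒ x=−21/4=-5.2500; min R=1−1/(4·4/21)=-0.3125>−1
Confirm numerically:
  x=-3.908: |R|=0.00104 <1
  x=-3.319: |R|=0.22076 <1
  x=-2.494: |R|=0.30923 <1
  x=-5.622: |R|=1.39836 >1
  x=-5.594: |R|=1.36654 >1
Interval (-5.2500, 0).

(-5.2500,0); λ=-12 ⇒ h* = (21/4)/12 = 0.4375.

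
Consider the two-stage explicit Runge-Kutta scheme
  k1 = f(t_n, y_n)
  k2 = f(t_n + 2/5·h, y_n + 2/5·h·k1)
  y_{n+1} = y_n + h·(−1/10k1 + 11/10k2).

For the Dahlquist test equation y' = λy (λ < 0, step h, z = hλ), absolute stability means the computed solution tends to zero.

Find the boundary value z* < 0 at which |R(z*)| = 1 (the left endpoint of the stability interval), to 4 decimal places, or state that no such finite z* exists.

z* = -2.2727.

Test eqn y'=λy, z=hλ:
  k1=λy_n ⇒ h·k1=z·y_n;  k2=λ(1+2/5z)y_n ⇒ h·k2=z(1+2/5z)y_n
  y_{n+1}/y_n = 1 − 1/10z + 11/10z(1+2/5z) = 1 + z + 11/25z²
  ⇒ R(z) = 1 + z + 11/25z².

Find x<0 with |R(x)|<1.
x=-0.9: |R|=0.4564
R=1: x+11/25x²=0 ⇒ x=−25/11=-2.2727; min R=1−1/(4·11/25)=0.4318>−1
Confirm numerically:
  x=-2.043: |R|=0.79349 <1
  x=-1.423: |R|=0.46797 <1
  x=-0.942: |R|=0.44844 <1
  x=-2.559: |R|=1.32233 >1
  x=-2.502: |R|=1.25240 >1
  x=-2.293: |R|=1.02045 >1
So |R|<1 on (-2.2727, 0).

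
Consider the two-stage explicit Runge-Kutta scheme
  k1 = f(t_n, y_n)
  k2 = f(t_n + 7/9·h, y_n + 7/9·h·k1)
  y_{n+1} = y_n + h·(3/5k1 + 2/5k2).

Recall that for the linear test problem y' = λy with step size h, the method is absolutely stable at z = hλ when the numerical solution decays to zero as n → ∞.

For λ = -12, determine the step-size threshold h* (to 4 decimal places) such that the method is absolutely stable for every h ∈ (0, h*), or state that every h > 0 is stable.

(-3.2143,0); λ=-12 ⇒ h* = (45/14)/12 = 0.2679.

On y'=λy, z=hλ:
  k1=λy_n ⇒ h·k1=z·y_n;  k2=λ(1+7/9z)y_n ⇒ h·k2=z(1+7/9z)y_n
  y_{n+1}/y_n = 1 + 3/5z + 2/5z(1+7/9z) = 1 + z + 14/45z²
  so R(z) = 1 + z + 14/45z².

Need |R(x)|<1, x<0.
x=-0.54: |R|=0.5507
R=1: x+14/45x²=0 ⇒ x=−45/14=-3.2143; min R=1−1/(4·14/45)=0.1964>−1
Confirm numerically:
  x=-3.109: |R|=0.89816 <1
  x=-3.083: |R|=0.87408 <1
  x=-2.075: |R|=0.26453 <1
  x=-1.396: |R|=0.21030 <1
  x=-3.734: |R|=1.60375 >1
  x=-3.637: |R|=1.47831 >1
Stable set (-3.2143, 0).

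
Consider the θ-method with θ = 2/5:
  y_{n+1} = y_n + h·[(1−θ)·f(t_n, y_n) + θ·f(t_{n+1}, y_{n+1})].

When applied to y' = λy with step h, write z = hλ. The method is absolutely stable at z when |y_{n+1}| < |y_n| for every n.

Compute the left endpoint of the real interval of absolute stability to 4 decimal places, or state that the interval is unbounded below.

Test eqn y'=λy, z=hλ:
  y_{n+1} = y_n + z·[3/5·y_n + 2/5·y_{n+1}] ⇒ (1 − 2/5z)y_{n+1} = (1 + 3/5z)y_n
  so R(z) = (1 + 3/5z)/(1 − 2/5z).

Solve |R(x)|<1 on ℝ⁻.
x=-0.92: |R|=0.3275
R=−1: 1+3/5x = −1+2/5x ⇒ -1/5x=2 ⇒ x=2/(-1/5)=-10.0000
Confirm numerically:
  x=-9.930: |R|=0.99718 <1
  x=-8.396: |R|=0.92640 <1
  x=-7.432: |R|=0.87072 <1
  x=-10.449: |R|=1.01734 >1
  x=-10.190: |R|=1.00749 >1
So |R|<1 on (-10.0000, 0).

z* = -10.0000.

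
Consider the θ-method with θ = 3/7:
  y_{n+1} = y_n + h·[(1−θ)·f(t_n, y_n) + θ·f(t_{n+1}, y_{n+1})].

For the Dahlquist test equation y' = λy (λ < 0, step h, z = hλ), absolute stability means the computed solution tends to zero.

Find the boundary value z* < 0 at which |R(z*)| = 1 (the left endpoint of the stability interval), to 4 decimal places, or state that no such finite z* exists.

Test eqn y'=λy, z=hλ:
  y_{n+1} = y_n + z·[4/7·y_n + 3/7·y_{n+1}] ⇒ (1 − 3/7z)y_{n+1} = (1 + 4/7z)y_n
  so R(z) = (1 + 4/7z)/(1 − 3/7z).

Find x<0 with |R(x)|<1.
x=-1.06: |R|=0.2711
R=−1: 1+4/7x = −1+3/7x ⇒ -1/7x=2 ⇒ x=2/(-1/7)=-14.0000
Confirm numerically:
  x=-13.851: |R|=0.99693 <1
  x=-10.493: |R|=0.90886 <1
  x=-9.802: |R|=0.88469 <1
  x=-8.438: |R|=0.82788 <1
  x=-14.594: |R|=1.01170 >1
  x=-14.248: |R|=1.00499 >1
  x=-14.130: |R|=1.00263 >1
Stable set (-14.0000, 0).

z* = -14.0000.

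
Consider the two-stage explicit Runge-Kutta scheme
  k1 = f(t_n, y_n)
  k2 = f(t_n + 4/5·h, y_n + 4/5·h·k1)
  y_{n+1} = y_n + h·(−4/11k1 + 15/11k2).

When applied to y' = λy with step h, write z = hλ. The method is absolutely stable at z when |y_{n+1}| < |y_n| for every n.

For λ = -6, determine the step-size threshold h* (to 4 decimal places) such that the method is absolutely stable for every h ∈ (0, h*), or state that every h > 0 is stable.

With y'=λy (z=hλ):
  k1=λy_n ⇒ h·k1=z·y_n;  k2=λ(1+4/5z)y_n ⇒ h·k2=z(1+4/5z)y_n
  y_{n+1}/y_n = 1 − 4/11z + 15/11z(1+4/5z) = 1 + z + 12/11z²
  so R(z) = 1 + z + 12/11z².

Boundary: |R(x)|=1, x<0.
x=-0.61: |R|=0.7959
R=1: x+12/11x²=0 ⇒ x=−11/12=-0.9167; min R=1−1/(4·12/11)=0.7708>−1
Confirm numerically:
  x=-0.846: |R|=0.93478 <1
  x=-0.723: |R|=0.84725 <1
  x=-0.567: |R|=0.78372 <1
  x=-0.440: |R|=0.77120 <1
  x=-1.284: |R|=1.51453 >1
  x=-1.100: |R|=1.22000 >1
So |R|<1 on (-0.9167, 0).

(-0.9167,0); λ=-6 ⇒ h* = (11/12)/6 = 0.1528.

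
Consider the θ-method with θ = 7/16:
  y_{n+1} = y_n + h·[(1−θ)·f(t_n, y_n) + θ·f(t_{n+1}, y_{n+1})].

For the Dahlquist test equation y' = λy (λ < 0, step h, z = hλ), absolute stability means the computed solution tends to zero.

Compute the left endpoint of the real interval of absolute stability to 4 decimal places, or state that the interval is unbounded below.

Set f=λy, z=hλ:
  y_{n+1} = y_n + z·[9/16·y_n + 7/16·y_{n+1}] ⇒ (1 − 7/16z)y_{n+1} = (1 + 9/16z)y_n
  so R(z) = (1 + 9/16z)/(1 − 7/16z).

Need |R(x)|<1, x<0.
x=-0.75: |R|=0.4353
R=−1: 1+9/16x = −1+7/16x ⇒ -1/8x=2 ⇒ x=2/(-1/8)=-16.0000
Confirm numerically:
  x=-14.185: |R|=0.96852 <1
  x=-12.413: |R|=0.93028 <1
  x=-11.638: |R|=0.91049 <1
  x=-16.576: |R|=1.00873 >1
  x=-16.366: |R|=1.00561 >1
  x=-16.364: |R|=1.00558 >1
Interval (-16.0000, 0).

left endpoint -16.0000.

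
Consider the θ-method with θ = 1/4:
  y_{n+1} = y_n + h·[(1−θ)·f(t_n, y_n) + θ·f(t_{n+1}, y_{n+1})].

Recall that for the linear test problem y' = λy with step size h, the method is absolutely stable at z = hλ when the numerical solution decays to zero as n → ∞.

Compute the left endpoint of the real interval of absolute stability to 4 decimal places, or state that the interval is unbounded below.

z* = -4.0000.

With y'=λy (z=hλ):
  y_{n+1} = y_n + z·[3/4·y_n + 1/4·y_{n+1}] ⇒ (1 − 1/4z)y_{n+1} = (1 + 3/4z)y_n
  ⇒ R(z) = (1 + 3/4z)/(1 − 1/4z).

Find x<0 with |R(x)|<1.
x=-1.76: |R|=0.2222
R=−1: 1+3/4x = −1+1/4x ⇒ -1/2x=2 ⇒ x=2/(-1/2)=-4.0000
Confirm numerically:
  x=-3.707: |R|=0.92397 <1
  x=-3.552: |R|=0.88136 <1
  x=-3.035: |R|=0.72566 <1
  x=-1.750: |R|=0.21739 <1
  x=-4.373: |R|=1.08910 >1
  x=-4.141: |R|=1.03464 >1
So |R|<1 on (-4.0000, 0).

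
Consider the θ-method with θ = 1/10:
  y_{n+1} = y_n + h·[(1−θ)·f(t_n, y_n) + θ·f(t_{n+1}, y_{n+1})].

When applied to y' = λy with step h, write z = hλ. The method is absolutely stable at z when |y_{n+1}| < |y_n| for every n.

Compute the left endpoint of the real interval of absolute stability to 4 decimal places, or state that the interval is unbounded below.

left endpoint -2.5000.

Test eqn y'=λy, z=hλ:
  y_{n+1} = y_n + z·[9/10·y_n + 1/10·y_{n+1}] ⇒ (1 − 1/10z)y_{n+1} = (1 + 9/10z)y_n
  Hence R(z) = (1 + 9/10z)/(1 − 1/10z).

Find x<0 with |R(x)|<1.
x=-1.14: |R|=0.0233
R=−1: 1+9/10x = −1+1/10x ⇒ -4/5x=2 ⇒ x=2/(-4/5)=-2.5000
Confirm numerically:
  x=-2.123: |R|=0.75122 <1
  x=-1.834: |R|=0.54977 <1
  x=-1.540: |R|=0.33449 <1
  x=-1.453: |R|=0.26866 <1
  x=-2.677: |R|=1.11170 >1
  x=-2.651: |R|=1.09549 >1
So |R|<1 on (-2.5000, 0).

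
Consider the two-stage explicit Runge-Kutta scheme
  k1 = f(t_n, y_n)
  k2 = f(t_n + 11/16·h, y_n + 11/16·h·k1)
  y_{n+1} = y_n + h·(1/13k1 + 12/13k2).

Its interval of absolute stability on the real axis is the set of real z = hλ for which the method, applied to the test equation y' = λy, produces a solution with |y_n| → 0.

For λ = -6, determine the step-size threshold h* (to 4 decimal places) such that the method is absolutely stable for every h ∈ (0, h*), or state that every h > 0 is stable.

Set f=λy, z=hλ:
  k1=λy_n ⇒ h·k1=z·y_n;  k2=λ(1+11/16z)y_n ⇒ h·k2=z(1+11/16z)y_n
  y_{n+1}/y_n = 1 + 1/13z + 12/13z(1+11/16z) = 1 + z + 33/52z²
  so R(z) = 1 + z + 33/52z².

Solve |R(x)|<1 on ℝ⁻.
x=-0.82: |R|=0.6067
R=1: x+33/52x²=0 ⇒ x=−52/33=-1.5758; min R=1−1/(4·33/52)=0.6061>−1
Confirm numerically:
  x=-1.248: |R|=0.74042 <1
  x=-0.823: |R|=0.60684 <1
  x=-0.729: |R|=0.60826 <1
  x=-1.909: |R|=1.40372 >1
  x=-1.756: |R|=1.20086 >1
  x=-1.623: |R|=1.04866 >1
Stable set (-1.5758, 0).

(-1.5758,0); λ=-6 ⇒ h* = (52/33)/6 = 0.2626.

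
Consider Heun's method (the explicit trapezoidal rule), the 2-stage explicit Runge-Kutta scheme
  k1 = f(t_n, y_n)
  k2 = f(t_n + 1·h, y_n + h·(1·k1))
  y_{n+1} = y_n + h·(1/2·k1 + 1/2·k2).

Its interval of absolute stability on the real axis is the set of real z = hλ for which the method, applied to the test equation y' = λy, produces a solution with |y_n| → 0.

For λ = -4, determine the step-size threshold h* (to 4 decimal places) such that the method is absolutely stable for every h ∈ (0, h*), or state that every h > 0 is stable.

Set f=λy, z=hλ:
  order 2, 2-stage ⇒ R(z)=1+z+z^2/2
  (e.g. R(-0.5)=0.62500, |R|=0.62500)

Find x<0 with |R(x)|<1.
x=-0.5: |R|=0.6250
|R(-2.19)|=1.2080 |R(-2.09)|=1.0940 |R(-0.64)|=0.5648
Bisect:
  x_lo=-2.8650 |R|=2.2390  x_hi=-0.1536 |R|=0.8582
  mid=-1.50929 |R|=0.62969 →hi
  mid=-2.18713 |R|=1.20463 →lo
  mid=-1.84821 |R|=0.85973 →hi
  mid=-2.01767 |R|=1.01782 →lo
  mid=-1.93294 |R|=0.93518 →hi
  mid=-1.97530 |R|=0.97561 →hi
  mid=-1.99648 |R|=0.99649 →hi
  ...
  [-2.00012,-1.99996] ⇒ x*=-2.0000
Interval (-2.0000, 0).

(-2.0000,0); λ=-4 ⇒ h* = 0.5000.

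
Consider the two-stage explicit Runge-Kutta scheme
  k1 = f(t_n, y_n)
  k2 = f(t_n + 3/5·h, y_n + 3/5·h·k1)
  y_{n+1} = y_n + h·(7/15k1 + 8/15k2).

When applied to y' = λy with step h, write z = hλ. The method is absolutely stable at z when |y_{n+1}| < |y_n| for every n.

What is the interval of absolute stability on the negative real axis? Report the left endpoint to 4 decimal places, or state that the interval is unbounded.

Set f=λy, z=hλ:
  k1=λy_n ⇒ h·k1=z·y_n;  k2=λ(1+3/5z)y_n ⇒ h·k2=z(1+3/5z)y_n
  y_{n+1}/y_n = 1 + 7/15z + 8/15z(1+3/5z) = 1 + z + 8/25z²
  ⇒ R(z) = 1 + z + 8/25z².

Boundary: |R(x)|=1, x<0.
x=-1.72: |R|=0.2267
R=1: x+8/25x²=0 ⇒ x=−25/8=-3.1250; min R=1−1/(4·8/25)=0.2188>−1
Confirm numerically:
  x=-2.642: |R|=0.59165 <1
  x=-1.880: |R|=0.25101 <1
  x=-1.816: |R|=0.23931 <1
  x=-3.630: |R|=1.58661 >1
  x=-3.410: |R|=1.31099 >1
  x=-3.308: |R|=1.19372 >1
So |R|<1 on (-3.1250, 0).

z∈(-3.1250,0).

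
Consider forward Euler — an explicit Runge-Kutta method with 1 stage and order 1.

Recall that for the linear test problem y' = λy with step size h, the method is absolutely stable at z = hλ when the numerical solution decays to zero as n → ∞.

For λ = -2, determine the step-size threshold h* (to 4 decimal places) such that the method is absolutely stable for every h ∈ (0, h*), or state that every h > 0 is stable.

With y'=λy (z=hλ):
  order 1, 1-stage ⇒ R(z)=1+z
  (e.g. R(-0.9)=0.10000, |R|=0.10000)

Boundary: |R(x)|=1, x<0.
x=-0.9: |R|=0.1000
|R(-1.6)|=0.6000 |R(-0.8)|=0.2000 |R(-0.51)|=0.4900
Bisect:
  x_lo=-2.4450 |R|=1.4450  x_hi=-0.3826 |R|=0.6174
  mid=-1.41379 |R|=0.41379 →hi
  mid=-1.92938 |R|=0.92938 →hi
  mid=-2.18718 |R|=1.18718 →lo
  mid=-2.05828 |R|=1.05828 →lo
  mid=-1.99383 |R|=0.99383 →hi
  mid=-2.02606 |R|=1.02606 →lo
  mid=-2.00995 |R|=1.00995 →lo
  ...
  [-2.00000,-1.99988] ⇒ x*=-2.0000
Stable set (-2.0000, 0).

(-2.0000,0); λ=-2 ⇒ h* = 1.0000.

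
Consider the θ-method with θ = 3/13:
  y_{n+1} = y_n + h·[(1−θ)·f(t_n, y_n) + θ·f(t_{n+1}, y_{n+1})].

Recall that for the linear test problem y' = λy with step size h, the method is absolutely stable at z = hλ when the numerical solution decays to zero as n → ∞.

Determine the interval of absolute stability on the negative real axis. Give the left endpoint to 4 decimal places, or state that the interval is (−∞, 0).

(-3.7143, 0).

On y'=λy, z=hλ:
  y_{n+1} = y_n + z·[10/13·y_n + 3/13·y_{n+1}] ⇒ (1 − 3/13z)y_{n+1} = (1 + 10/13z)y_n
  Hence R(z) = (1 + 10/13z)/(1 − 3/13z).

Solve |R(x)|<1 on ℝ⁻.
x=-1.57: |R|=0.1525
R=−1: 1+10/13x = −1+3/13x ⇒ -7/13x=2 ⇒ x=2/(-7/13)=-3.7143
Confirm numerically:
  x=-3.370: |R|=0.89572 <1
  x=-2.664: |R|=0.64977 <1
  x=-2.616: |R|=0.63124 <1
  x=-4.074: |R|=1.09983 >1
  x=-3.781: |R|=1.01918 >1
So |R|<1 on (-3.7143, 0).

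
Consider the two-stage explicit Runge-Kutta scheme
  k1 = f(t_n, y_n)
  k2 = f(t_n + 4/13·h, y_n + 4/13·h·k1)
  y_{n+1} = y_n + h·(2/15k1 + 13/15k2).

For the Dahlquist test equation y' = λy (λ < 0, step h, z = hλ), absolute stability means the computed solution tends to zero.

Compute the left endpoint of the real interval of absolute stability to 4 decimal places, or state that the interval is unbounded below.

With y'=λy (z=hλ):
  k1=λy_n ⇒ h·k1=z·y_n;  k2=λ(1+4/13z)y_n ⇒ h·k2=z(1+4/13z)y_n
  y_{n+1}/y_n = 1 + 2/15z + 13/15z(1+4/13z) = 1 + z + 4/15z²
  so R(z) = 1 + z + 4/15z².

Solve |R(x)|<1 on ℝ⁻.
x=-1.61: |R|=0.0812
R=1: x+4/15x²=0 ⇒ x=−15/4=-3.7500; min R=1−1/(4·4/15)=0.0625>−1
Confirm numerically:
  x=-3.120: |R|=0.47584 <1
  x=-2.931: |R|=0.35987 <1
  x=-2.590: |R|=0.19883 <1
  x=-2.375: |R|=0.12917 <1
  x=-4.132: |R|=1.42091 >1
  x=-3.802: |R|=1.05272 >1
So |R|<1 on (-3.7500, 0).

left endpoint -3.7500.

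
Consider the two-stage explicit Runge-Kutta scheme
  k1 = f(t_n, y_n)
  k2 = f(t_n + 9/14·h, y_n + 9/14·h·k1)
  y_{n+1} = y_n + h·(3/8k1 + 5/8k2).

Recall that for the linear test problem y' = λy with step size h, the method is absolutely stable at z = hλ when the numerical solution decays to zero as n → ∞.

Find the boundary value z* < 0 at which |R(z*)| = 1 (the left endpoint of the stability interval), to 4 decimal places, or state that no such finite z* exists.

left endpoint -2.4889.

Set f=λy, z=hλ:
  k1=λy_n ⇒ h·k1=z·y_n;  k2=λ(1+9/14z)y_n ⇒ h·k2=z(1+9/14z)y_n
  y_{n+1}/y_n = 1 + 3/8z + 5/8z(1+9/14z) = 1 + z + 45/112z²
  ⇒ R(z) = 1 + z + 45/112z².

Need |R(x)|<1, x<0.
x=-0.55: |R|=0.5715
R=1: x+45/112x²=0 ⇒ x=−112/45=-2.4889; min R=1−1/(4·45/112)=0.3778>−1
Confirm numerically:
  x=-1.813: |R|=0.50766 <1
  x=-1.639: |R|=0.44033 <1
  x=-1.272: |R|=0.37808 <1
  x=-1.233: |R|=0.37783 <1
  x=-2.947: |R|=1.54243 >1
  x=-2.885: |R|=1.45915 >1
  x=-2.590: |R|=1.10522 >1
Interval (-2.4889, 0).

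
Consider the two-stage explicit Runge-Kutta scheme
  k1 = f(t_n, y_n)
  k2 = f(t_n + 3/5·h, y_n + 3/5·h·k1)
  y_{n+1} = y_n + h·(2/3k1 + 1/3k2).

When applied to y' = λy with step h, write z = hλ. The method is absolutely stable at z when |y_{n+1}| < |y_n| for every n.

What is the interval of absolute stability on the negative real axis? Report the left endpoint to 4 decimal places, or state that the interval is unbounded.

(-5.0000, 0).

On y'=λy, z=hλ:
  k1=λy_n ⇒ h·k1=z·y_n;  k2=λ(1+3/5z)y_n ⇒ h·k2=z(1+3/5z)y_n
  y_{n+1}/y_n = 1 + 2/3z + 1/3z(1+3/5z) = 1 + z + 1/5z²
  Hence R(z) = 1 + z + 1/5z².

Find x<0 with |R(x)|<1.
x=-0.37: |R|=0.6574
R=1: x+1/5x²=0 ⇒ x=−5=-5.0000; min R=1−1/(4·1/5)=-0.2500>−1
Confirm numerically:
  x=-3.738: |R|=0.05653 <1
  x=-3.555: |R|=0.02739 <1
  x=-3.250: |R|=0.13750 <1
  x=-2.871: |R|=0.22247 <1
  x=-5.271: |R|=1.28569 >1
  x=-5.099: |R|=1.10096 >1
  x=-5.056: |R|=1.05663 >1
Interval (-5.0000, 0).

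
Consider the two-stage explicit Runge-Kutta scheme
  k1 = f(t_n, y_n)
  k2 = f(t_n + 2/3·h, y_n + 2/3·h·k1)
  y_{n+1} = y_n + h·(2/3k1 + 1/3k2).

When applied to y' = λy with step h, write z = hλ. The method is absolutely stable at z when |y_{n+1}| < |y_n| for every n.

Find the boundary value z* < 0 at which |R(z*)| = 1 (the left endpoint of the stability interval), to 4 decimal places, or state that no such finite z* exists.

left endpoint -4.5000.

Set f=λy, z=hλ:
  k1=λy_n ⇒ h·k1=z·y_n;  k2=λ(1+2/3z)y_n ⇒ h·k2=z(1+2/3z)y_n
  y_{n+1}/y_n = 1 + 2/3z + 1/3z(1+2/3z) = 1 + z + 2/9z²
  so R(z) = 1 + z + 2/9z².

Find x<0 with |R(x)|<1.
x=-1.39: |R|=0.0394
R=1: x+2/9x²=0 ⇒ x=−9/2=-4.5000; min R=1−1/(4·2/9)=-0.1250>−1
Confirm numerically:
  x=-3.729: |R|=0.36110 <1
  x=-3.354: |R|=0.14585 <1
  x=-1.970: |R|=0.10758 <1
  x=-4.931: |R|=1.47228 >1
  x=-4.927: |R|=1.46752 >1
  x=-4.788: |R|=1.30643 >1
So |R|<1 on (-4.5000, 0).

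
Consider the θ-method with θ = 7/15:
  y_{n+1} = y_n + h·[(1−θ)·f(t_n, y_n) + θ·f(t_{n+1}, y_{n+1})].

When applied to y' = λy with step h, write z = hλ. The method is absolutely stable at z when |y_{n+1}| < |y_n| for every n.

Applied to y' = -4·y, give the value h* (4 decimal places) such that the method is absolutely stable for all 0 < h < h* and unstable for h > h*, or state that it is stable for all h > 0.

(-30.0000,0); λ=-4 ⇒ h* = (30)/4 = 7.5000.

On y'=λy, z=hλ:
  y_{n+1} = y_n + z·[8/15·y_n + 7/15·y_{n+1}] ⇒ (1 − 7/15z)y_{n+1} = (1 + 8/15z)y_n
  ⇒ R(z) = (1 + 8/15z)/(1 − 7/15z).

Boundary: |R(x)|=1, x<0.
x=-1.4: |R|=0.1532
R=−1: 1+8/15x = −1+7/15x ⇒ -1/15x=2 ⇒ x=2/(-1/15)=-30.0000
Confirm numerically:
  x=-25.607: |R|=0.97738 <1
  x=-14.767: |R|=0.87131 <1
  x=-13.444: |R|=0.84826 <1
  x=-12.062: |R|=0.81960 <1
  x=-30.597: |R|=1.00260 >1
  x=-30.433: |R|=1.00190 >1
Interval (-30.0000, 0).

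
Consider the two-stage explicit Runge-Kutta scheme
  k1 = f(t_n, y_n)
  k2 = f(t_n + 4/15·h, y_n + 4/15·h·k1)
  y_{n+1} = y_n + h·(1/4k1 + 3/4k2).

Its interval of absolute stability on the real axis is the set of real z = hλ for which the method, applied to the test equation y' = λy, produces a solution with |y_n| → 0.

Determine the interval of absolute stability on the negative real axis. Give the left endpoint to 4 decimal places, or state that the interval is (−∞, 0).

Test eqn y'=λy, z=hλ:
  k1=λy_n ⇒ h·k1=z·y_n;  k2=λ(1+4/15z)y_n ⇒ h·k2=z(1+4/15z)y_n
  y_{n+1}/y_n = 1 + 1/4z + 3/4z(1+4/15z) = 1 + z + 1/5z²
  so R(z) = 1 + z + 1/5z².

Find x<0 with |R(x)|<1.
x=-0.76: |R|=0.3555
R=1: x+1/5x²=0 ⇒ x=−5=-5.0000; min R=1−1/(4·1/5)=-0.2500>−1
Confirm numerically:
  x=-4.659: |R|=0.68226 <1
  x=-3.912: |R|=0.14875 <1
  x=-2.543: |R|=0.24963 <1
  x=-2.500: |R|=0.25000 <1
  x=-5.449: |R|=1.48932 >1
  x=-5.443: |R|=1.48225 >1
Interval (-5.0000, 0).

z∈(-5.0000,0).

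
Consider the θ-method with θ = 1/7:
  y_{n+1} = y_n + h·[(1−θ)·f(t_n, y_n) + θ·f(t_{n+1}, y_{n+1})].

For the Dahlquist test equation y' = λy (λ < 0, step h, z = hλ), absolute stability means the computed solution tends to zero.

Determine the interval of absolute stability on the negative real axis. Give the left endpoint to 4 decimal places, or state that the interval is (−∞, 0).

z∈(-2.8000,0).

Set f=λy, z=hλ:
  y_{n+1} = y_n + z·[6/7·y_n + 1/7·y_{n+1}] ⇒ (1 − 1/7z)y_{n+1} = (1 + 6/7z)y_n
  so R(z) = (1 + 6/7z)/(1 − 1/7z).

Solve |R(x)|<1 on ℝ⁻.
x=-1.19: |R|=0.0171
R=−1: 1+6/7x = −1+1/7x ⇒ -5/7x=2 ⇒ x=2/(-5/7)=-2.8000
Confirm numerically:
  x=-2.630: |R|=0.91173 <1
  x=-2.579: |R|=0.88464 <1
  x=-2.281: |R|=0.72040 <1
  x=-3.296: |R|=1.24087 >1
  x=-3.102: |R|=1.14948 >1
So |R|<1 on (-2.8000, 0).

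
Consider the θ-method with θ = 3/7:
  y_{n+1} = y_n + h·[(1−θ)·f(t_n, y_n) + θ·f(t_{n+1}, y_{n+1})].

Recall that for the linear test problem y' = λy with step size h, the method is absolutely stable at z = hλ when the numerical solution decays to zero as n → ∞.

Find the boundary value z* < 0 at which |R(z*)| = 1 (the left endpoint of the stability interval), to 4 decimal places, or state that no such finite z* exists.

With y'=λy (z=hλ):
  y_{n+1} = y_n + z·[4/7·y_n + 3/7·y_{n+1}] ⇒ (1 − 3/7z)y_{n+1} = (1 + 4/7z)y_n
  ⇒ R(z) = (1 + 4/7z)/(1 − 3/7z).

Find x<0 with |R(x)|<1.
x=-0.5: |R|=0.5882
R=−1: 1+4/7x = −1+3/7x ⇒ -1/7x=2 ⇒ x=2/(-1/7)=-14.0000
Confirm numerically:
  x=-11.989: |R|=0.95320 <1
  x=-11.455: |R|=0.93847 <1
  x=-11.107: |R|=0.92825 <1
  x=-14.587: |R|=1.01156 >1
  x=-14.032: |R|=1.00065 >1
  x=-14.022: |R|=1.00045 >1
So |R|<1 on (-14.0000, 0).

z* = -14.0000.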